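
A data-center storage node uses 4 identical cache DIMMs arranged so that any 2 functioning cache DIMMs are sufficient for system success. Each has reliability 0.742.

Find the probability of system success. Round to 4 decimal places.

0.9446

R = Σ_{i=2}^{4} C(4,i) p^i (1−p)^{4−i} with p = 0.742
C(4,2)·0.742^2·0.258^2 = 0.219886
C(4,3)·0.742^3·0.258^1 = 0.421591
C(4,4)·0.742^4·0.258^0 = 0.303121
Sum = 0.9446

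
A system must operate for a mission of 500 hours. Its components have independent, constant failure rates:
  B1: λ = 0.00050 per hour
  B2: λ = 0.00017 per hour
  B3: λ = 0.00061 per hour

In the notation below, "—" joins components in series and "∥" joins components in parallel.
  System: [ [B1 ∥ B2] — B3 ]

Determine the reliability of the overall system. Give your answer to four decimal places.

0.7238

R(B1) = exp(−0.00050 × 500) = 0.778801
R(B2) = exp(−0.00017 × 500) = 0.918512
R(B3) = exp(−0.00061 × 500) = 0.737123
Parallel (B1 and B2): 1 − (1 − 0.778801)(1 − 0.918512) = 0.981975
Series ([0.981975] and B3): 0.981975 × 0.737123 = 0.7238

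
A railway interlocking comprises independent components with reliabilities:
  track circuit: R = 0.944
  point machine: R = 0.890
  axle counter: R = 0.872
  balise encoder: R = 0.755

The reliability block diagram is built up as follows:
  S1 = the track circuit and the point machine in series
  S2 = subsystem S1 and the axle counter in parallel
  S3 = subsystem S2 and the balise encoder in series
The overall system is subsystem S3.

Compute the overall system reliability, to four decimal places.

Series (track circuit and point machine): 0.944000 × 0.890000 = 0.840160
Parallel ([0.840160] and axle counter): 1 − (1 − 0.840160)(1 − 0.872000) = 0.979540
Series ([0.979540] and balise encoder): 0.979540 × 0.755000 = 0.7396

0.7396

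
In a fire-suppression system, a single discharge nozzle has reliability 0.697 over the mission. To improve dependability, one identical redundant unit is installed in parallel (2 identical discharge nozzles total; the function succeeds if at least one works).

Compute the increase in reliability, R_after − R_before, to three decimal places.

R_before = 0.697
R_after = 1 − (1 − 0.697)^2 = 0.908
ΔR = 0.908 − 0.697 = 0.211

0.211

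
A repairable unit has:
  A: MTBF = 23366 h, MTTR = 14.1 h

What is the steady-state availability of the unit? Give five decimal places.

0.99940

A(A) = MTBF/(MTBF+MTTR) = 23366/(23366+14.1) = 0.99940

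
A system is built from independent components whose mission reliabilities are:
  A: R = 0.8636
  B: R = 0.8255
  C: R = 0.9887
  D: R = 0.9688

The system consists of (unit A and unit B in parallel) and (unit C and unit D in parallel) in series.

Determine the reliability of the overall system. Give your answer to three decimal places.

0.976

Parallel (A and B): 1 − (1 − 0.86360)(1 − 0.82550) = 0.97620
Parallel (C and D): 1 − (1 − 0.98870)(1 − 0.96880) = 0.99965
Series ([0.97620] and [0.99965]): 0.97620 × 0.99965 = 0.976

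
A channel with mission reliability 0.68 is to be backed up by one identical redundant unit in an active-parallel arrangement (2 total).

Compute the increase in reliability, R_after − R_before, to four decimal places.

0.2176

R_before = 0.68
R_after = 1 − (1 − 0.68)^2 = 0.8976
ΔR = 0.8976 − 0.68 = 0.2176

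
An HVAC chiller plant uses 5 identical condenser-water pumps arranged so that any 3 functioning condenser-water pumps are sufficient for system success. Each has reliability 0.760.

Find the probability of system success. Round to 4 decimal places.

R = Σ_{i=3}^{5} C(5,i) p^i (1−p)^{5−i} with p = 0.760
C(5,3)·0.760^3·0.240^2 = 0.252850
C(5,4)·0.760^4·0.240^1 = 0.400346
C(5,5)·0.760^5·0.240^0 = 0.253553
Sum = 0.9067

0.9067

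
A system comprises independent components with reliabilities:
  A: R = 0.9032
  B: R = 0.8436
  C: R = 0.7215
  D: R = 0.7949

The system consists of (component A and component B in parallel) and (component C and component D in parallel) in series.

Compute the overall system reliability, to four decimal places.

0.9286

Parallel (A and B): 1 − (1 − 0.903200)(1 − 0.843600) = 0.984860
Parallel (C and D): 1 − (1 − 0.721500)(1 − 0.794900) = 0.942880
Series ([0.984860] and [0.942880]): 0.984860 × 0.942880 = 0.9286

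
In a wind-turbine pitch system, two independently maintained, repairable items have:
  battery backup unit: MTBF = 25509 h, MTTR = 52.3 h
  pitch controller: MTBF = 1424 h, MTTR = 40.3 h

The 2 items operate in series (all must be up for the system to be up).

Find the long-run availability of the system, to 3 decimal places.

0.970

A(battery backup unit) = MTBF/(MTBF+MTTR) = 25509/(25509+52.3) = 0.997954
A(pitch controller) = MTBF/(MTBF+MTTR) = 1424/(1424+40.3) = 0.972478
Series availability: 0.997954 × 0.972478 = 0.970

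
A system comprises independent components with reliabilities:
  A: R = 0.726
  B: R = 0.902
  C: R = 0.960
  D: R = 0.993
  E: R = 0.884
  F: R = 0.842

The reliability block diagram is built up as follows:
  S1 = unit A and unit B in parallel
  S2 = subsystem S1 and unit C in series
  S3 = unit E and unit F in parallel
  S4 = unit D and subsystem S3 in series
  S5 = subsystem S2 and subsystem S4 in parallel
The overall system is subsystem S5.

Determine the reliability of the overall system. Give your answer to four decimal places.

Parallel (A and B): 1 − (1 − 0.726000)(1 − 0.902000) = 0.973148
Series ([0.973148] and C): 0.973148 × 0.960000 = 0.934222
Parallel (E and F): 1 − (1 − 0.884000)(1 − 0.842000) = 0.981672
Series (D and [0.981672]): 0.993000 × 0.981672 = 0.974800
Parallel ([0.934222] and [0.974800]): 1 − (1 − 0.934222)(1 − 0.974800) = 0.9983

0.9983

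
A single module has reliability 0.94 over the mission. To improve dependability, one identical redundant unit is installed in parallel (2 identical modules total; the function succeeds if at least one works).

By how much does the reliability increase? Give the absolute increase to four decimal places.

0.0564

R_before = 0.94
R_after = 1 − (1 − 0.94)^2 = 0.9964
ΔR = 0.9964 − 0.94 = 0.0564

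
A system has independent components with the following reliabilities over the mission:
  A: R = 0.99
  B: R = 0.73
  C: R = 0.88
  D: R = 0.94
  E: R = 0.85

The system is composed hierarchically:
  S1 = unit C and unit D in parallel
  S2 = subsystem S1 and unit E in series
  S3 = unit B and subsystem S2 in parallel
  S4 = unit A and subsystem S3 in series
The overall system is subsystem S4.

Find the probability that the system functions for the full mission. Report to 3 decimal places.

0.948

Parallel (C and D): 1 − (1 − 0.88000)(1 − 0.94000) = 0.99280
Series ([0.99280] and E): 0.99280 × 0.85000 = 0.84388
Parallel (B and [0.84388]): 1 − (1 − 0.73000)(1 − 0.84388) = 0.95785
Series (A and [0.95785]): 0.99000 × 0.95785 = 0.948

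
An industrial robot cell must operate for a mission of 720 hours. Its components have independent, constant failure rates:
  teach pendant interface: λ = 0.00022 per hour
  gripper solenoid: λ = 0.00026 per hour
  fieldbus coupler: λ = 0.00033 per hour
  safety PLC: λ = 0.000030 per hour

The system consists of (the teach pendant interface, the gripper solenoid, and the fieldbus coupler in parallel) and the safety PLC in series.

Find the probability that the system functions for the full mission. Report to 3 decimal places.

0.973

R(teach pendant interface) = exp(−0.00022 × 720) = 0.85351
R(gripper solenoid) = exp(−0.00026 × 720) = 0.82928
R(fieldbus coupler) = exp(−0.00033 × 720) = 0.78852
R(safety PLC) = exp(−0.000030 × 720) = 0.97863
Parallel (teach pendant interface, gripper solenoid, and fieldbus coupler): 1 − (1 − 0.85351)(1 − 0.82928)(1 − 0.78852) = 0.99471
Series ([0.99471] and safety PLC): 0.99471 × 0.97863 = 0.973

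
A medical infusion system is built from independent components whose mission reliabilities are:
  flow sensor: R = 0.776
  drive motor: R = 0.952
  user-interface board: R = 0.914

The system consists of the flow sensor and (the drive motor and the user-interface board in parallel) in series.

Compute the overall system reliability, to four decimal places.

Parallel (drive motor and user-interface board): 1 − (1 − 0.952000)(1 − 0.914000) = 0.995872
Series (flow sensor and [0.995872]): 0.776000 × 0.995872 = 0.7728

0.7728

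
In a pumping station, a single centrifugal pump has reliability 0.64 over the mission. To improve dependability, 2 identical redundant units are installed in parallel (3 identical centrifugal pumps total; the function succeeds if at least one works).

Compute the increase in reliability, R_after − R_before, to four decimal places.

R_before = 0.64
R_after = 1 − (1 − 0.64)^3 = 0.9533
ΔR = 0.9533 − 0.64 = 0.3133

0.3133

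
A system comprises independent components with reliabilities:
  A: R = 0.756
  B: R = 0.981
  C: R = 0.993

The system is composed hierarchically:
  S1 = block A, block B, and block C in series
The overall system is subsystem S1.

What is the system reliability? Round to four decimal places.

0.7364

Series (A, B, and C): 0.756000 × 0.981000 × 0.993000 = 0.7364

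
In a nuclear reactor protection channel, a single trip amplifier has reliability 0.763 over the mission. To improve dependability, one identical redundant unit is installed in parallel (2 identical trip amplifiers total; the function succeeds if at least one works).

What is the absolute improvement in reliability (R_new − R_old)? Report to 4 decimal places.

0.1808

R_before = 0.763
R_after = 1 − (1 − 0.763)^2 = 0.9438
ΔR = 0.9438 − 0.763 = 0.1808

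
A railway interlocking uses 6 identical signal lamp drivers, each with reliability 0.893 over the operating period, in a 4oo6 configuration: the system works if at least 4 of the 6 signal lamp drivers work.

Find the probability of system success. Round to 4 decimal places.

0.9809

R = Σ_{i=4}^{6} C(6,i) p^i (1−p)^{6−i} with p = 0.893
C(6,4)·0.893^4·0.107^2 = 0.109211
C(6,5)·0.893^5·0.107^1 = 0.364580
C(6,6)·0.893^6·0.107^0 = 0.507118
Sum = 0.9809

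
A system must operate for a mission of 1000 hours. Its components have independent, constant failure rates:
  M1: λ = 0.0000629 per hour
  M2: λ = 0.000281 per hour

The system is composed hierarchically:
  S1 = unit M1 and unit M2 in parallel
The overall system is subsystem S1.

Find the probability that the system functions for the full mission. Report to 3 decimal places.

R(M1) = exp(−0.0000629 × 1000) = 0.93904
R(M2) = exp(−0.000281 × 1000) = 0.75503
Parallel (M1 and M2): 1 − (1 − 0.93904)(1 − 0.75503) = 0.985

0.985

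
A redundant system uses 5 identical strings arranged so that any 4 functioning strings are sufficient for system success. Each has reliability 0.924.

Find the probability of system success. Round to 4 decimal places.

0.9505

R = Σ_{i=4}^{5} C(5,i) p^i (1−p)^{5−i} with p = 0.924
C(5,4)·0.924^4·0.076^1 = 0.276995
C(5,5)·0.924^5·0.076^0 = 0.673535
Sum = 0.9505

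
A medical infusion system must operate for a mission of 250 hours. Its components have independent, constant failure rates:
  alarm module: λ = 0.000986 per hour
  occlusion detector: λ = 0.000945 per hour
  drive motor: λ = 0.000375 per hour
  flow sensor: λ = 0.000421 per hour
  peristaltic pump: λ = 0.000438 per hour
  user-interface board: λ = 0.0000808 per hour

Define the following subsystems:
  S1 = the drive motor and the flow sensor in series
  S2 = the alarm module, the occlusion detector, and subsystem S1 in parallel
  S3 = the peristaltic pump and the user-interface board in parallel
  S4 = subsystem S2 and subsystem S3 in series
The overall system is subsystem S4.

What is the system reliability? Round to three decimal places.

R(alarm module) = exp(−0.000986 × 250) = 0.78153
R(occlusion detector) = exp(−0.000945 × 250) = 0.78958
R(drive motor) = exp(−0.000375 × 250) = 0.91051
R(flow sensor) = exp(−0.000421 × 250) = 0.90010
R(peristaltic pump) = exp(−0.000438 × 250) = 0.89628
R(user-interface board) = exp(−0.0000808 × 250) = 0.98000
Series (drive motor and flow sensor): 0.91051 × 0.90010 = 0.81955
Parallel (alarm module, occlusion detector, and [0.81955]): 1 − (1 − 0.78153)(1 − 0.78958)(1 − 0.81955) = 0.99170
Parallel (peristaltic pump and user-interface board): 1 − (1 − 0.89628)(1 − 0.98000) = 0.99793
Series ([0.99170] and [0.99793]): 0.99170 × 0.99793 = 0.990

0.990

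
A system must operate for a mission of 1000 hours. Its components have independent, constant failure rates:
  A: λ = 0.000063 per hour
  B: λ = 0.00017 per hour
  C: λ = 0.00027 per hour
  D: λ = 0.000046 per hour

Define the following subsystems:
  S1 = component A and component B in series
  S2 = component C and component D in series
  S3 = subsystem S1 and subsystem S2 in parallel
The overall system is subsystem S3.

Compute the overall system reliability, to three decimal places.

0.944

R(A) = exp(−0.000063 × 1000) = 0.93894
R(B) = exp(−0.00017 × 1000) = 0.84366
R(C) = exp(−0.00027 × 1000) = 0.76338
R(D) = exp(−0.000046 × 1000) = 0.95504
Series (A and B): 0.93894 × 0.84366 = 0.79215
Series (C and D): 0.76338 × 0.95504 = 0.72906
Parallel ([0.79215] and [0.72906]): 1 − (1 − 0.79215)(1 − 0.72906) = 0.944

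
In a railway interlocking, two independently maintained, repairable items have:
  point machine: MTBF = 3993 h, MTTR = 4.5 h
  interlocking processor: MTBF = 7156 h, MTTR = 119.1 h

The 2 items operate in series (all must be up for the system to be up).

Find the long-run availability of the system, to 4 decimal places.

0.9825

A(point machine) = MTBF/(MTBF+MTTR) = 3993/(3993+4.5) = 0.998874
A(interlocking processor) = MTBF/(MTBF+MTTR) = 7156/(7156+119.1) = 0.983629
Series availability: 0.998874 × 0.983629 = 0.9825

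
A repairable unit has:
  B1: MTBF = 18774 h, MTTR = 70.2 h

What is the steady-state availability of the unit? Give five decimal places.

A(B1) = MTBF/(MTBF+MTTR) = 18774/(18774+70.2) = 0.99627

0.99627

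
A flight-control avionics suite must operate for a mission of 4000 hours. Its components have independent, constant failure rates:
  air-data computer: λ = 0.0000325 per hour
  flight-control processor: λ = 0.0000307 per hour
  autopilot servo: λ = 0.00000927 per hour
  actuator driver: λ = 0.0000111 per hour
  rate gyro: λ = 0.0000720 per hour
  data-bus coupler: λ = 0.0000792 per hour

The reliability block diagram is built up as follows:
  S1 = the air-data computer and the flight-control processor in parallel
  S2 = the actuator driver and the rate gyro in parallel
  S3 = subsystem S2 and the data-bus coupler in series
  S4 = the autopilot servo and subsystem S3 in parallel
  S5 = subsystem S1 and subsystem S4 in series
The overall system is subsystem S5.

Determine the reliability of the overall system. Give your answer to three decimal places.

R(air-data computer) = exp(−0.0000325 × 4000) = 0.87810
R(flight-control processor) = exp(−0.0000307 × 4000) = 0.88444
R(autopilot servo) = exp(−0.00000927 × 4000) = 0.96360
R(actuator driver) = exp(−0.0000111 × 4000) = 0.95657
R(rate gyro) = exp(−0.0000720 × 4000) = 0.74976
R(data-bus coupler) = exp(−0.0000792 × 4000) = 0.72848
Parallel (air-data computer and flight-control processor): 1 − (1 − 0.87810)(1 − 0.88444) = 0.98591
Parallel (actuator driver and rate gyro): 1 − (1 − 0.95657)(1 − 0.74976) = 0.98913
Series ([0.98913] and data-bus coupler): 0.98913 × 0.72848 = 0.72056
Parallel (autopilot servo and [0.72056]): 1 − (1 − 0.96360)(1 − 0.72056) = 0.98983
Series ([0.98591] and [0.98983]): 0.98591 × 0.98983 = 0.976

0.976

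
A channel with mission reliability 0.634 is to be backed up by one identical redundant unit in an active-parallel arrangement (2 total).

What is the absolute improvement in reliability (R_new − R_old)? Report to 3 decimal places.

R_before = 0.634
R_after = 1 − (1 − 0.634)^2 = 0.866
ΔR = 0.866 − 0.634 = 0.232

0.232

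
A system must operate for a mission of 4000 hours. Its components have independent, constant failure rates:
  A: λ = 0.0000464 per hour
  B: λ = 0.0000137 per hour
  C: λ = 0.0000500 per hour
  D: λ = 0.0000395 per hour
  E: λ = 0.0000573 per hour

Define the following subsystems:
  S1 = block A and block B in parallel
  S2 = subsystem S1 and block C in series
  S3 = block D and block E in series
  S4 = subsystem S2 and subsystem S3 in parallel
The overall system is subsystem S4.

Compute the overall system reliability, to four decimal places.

R(A) = exp(−0.0000464 × 4000) = 0.830606
R(B) = exp(−0.0000137 × 4000) = 0.946674
R(C) = exp(−0.0000500 × 4000) = 0.818731
R(D) = exp(−0.0000395 × 4000) = 0.853850
R(E) = exp(−0.0000573 × 4000) = 0.795169
Parallel (A and B): 1 − (1 − 0.830606)(1 − 0.946674) = 0.990967
Series ([0.990967] and C): 0.990967 × 0.818731 = 0.811335
Series (D and E): 0.853850 × 0.795169 = 0.678955
Parallel ([0.811335] and [0.678955]): 1 − (1 − 0.811335)(1 − 0.678955) = 0.9394

0.9394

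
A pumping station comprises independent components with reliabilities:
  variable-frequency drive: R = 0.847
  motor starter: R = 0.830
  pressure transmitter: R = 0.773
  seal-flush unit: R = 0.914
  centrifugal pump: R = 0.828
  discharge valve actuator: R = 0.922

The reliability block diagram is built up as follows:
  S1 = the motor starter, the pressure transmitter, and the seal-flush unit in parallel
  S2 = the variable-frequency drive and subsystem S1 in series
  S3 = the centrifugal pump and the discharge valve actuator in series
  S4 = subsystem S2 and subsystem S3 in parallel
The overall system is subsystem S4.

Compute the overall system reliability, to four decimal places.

0.9631

Parallel (motor starter, pressure transmitter, and seal-flush unit): 1 − (1 − 0.830000)(1 − 0.773000)(1 − 0.914000) = 0.996681
Series (variable-frequency drive and [0.996681]): 0.847000 × 0.996681 = 0.844189
Series (centrifugal pump and discharge valve actuator): 0.828000 × 0.922000 = 0.763416
Parallel ([0.844189] and [0.763416]): 1 − (1 − 0.844189)(1 − 0.763416) = 0.9631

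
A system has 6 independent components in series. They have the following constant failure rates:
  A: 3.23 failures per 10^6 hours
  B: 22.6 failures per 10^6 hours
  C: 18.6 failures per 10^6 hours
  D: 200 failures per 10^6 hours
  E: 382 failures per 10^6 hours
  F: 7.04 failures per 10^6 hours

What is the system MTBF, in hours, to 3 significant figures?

Series of exponential components: λ_sys = Σ λ_i
λ_sys = 0.00000323 + 0.0000226 + 0.0000186 + 0.000200 + 0.000382 + 0.00000704 = 6.3347e-04 /h
MTBF = 1 / λ_sys = 1580 h

1580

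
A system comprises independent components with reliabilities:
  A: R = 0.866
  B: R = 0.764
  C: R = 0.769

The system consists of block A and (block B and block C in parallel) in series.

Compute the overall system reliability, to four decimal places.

Parallel (B and C): 1 − (1 − 0.764000)(1 − 0.769000) = 0.945484
Series (A and [0.945484]): 0.866000 × 0.945484 = 0.8188

0.8188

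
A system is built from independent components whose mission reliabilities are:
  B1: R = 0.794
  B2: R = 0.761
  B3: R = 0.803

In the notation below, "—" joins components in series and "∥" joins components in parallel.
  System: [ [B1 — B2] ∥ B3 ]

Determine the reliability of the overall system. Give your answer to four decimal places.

Series (B1 and B2): 0.794000 × 0.761000 = 0.604234
Parallel ([0.604234] and B3): 1 − (1 − 0.604234)(1 − 0.803000) = 0.9220

0.9220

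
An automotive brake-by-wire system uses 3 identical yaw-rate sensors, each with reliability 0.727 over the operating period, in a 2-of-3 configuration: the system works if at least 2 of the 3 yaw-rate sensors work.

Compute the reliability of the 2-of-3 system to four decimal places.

R = Σ_{i=2}^{3} C(3,i) p^i (1−p)^{3−i} with p = 0.727
C(3,2)·0.727^2·0.273^1 = 0.432865
C(3,3)·0.727^3·0.273^0 = 0.384241
Sum = 0.8171

0.8171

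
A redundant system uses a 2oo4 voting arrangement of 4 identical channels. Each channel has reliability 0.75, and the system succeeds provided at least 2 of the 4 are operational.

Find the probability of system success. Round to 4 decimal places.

0.9492

R = Σ_{i=2}^{4} C(4,i) p^i (1−p)^{4−i} with p = 0.75
C(4,2)·0.75^2·0.25^2 = 0.210938
C(4,3)·0.75^3·0.25^1 = 0.421875
C(4,4)·0.75^4·0.25^0 = 0.316406
Sum = 0.9492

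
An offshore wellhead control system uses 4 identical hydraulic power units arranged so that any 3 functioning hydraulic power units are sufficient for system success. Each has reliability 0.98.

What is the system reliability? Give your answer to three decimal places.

0.998

R = Σ_{i=3}^{4} C(4,i) p^i (1−p)^{4−i} with p = 0.98
C(4,3)·0.98^3·0.02^1 = 0.07530
C(4,4)·0.98^4·0.02^0 = 0.92237
Sum = 0.998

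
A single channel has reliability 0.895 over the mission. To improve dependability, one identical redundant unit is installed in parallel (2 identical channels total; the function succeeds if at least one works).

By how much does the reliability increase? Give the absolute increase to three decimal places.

R_before = 0.895
R_after = 1 − (1 − 0.895)^2 = 0.989
ΔR = 0.989 − 0.895 = 0.094

0.094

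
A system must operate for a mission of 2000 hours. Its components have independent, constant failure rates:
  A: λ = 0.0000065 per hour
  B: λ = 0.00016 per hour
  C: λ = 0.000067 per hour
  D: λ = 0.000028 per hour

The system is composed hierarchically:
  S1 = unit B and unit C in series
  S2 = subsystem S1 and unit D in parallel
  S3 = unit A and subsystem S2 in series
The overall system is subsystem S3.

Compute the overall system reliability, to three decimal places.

R(A) = exp(−0.0000065 × 2000) = 0.98708
R(B) = exp(−0.00016 × 2000) = 0.72615
R(C) = exp(−0.000067 × 2000) = 0.87459
R(D) = exp(−0.000028 × 2000) = 0.94554
Series (B and C): 0.72615 × 0.87459 = 0.63508
Parallel ([0.63508] and D): 1 − (1 − 0.63508)(1 − 0.94554) = 0.98013
Series (A and [0.98013]): 0.98708 × 0.98013 = 0.967

0.967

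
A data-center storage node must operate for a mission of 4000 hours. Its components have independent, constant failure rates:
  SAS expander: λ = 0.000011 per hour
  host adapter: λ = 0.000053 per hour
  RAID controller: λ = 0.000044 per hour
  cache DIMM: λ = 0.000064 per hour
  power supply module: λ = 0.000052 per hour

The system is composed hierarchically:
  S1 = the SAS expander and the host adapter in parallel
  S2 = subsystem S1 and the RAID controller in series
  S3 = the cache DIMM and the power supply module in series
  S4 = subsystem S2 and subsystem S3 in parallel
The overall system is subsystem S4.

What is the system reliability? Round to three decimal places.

R(SAS expander) = exp(−0.000011 × 4000) = 0.95695
R(host adapter) = exp(−0.000053 × 4000) = 0.80896
R(RAID controller) = exp(−0.000044 × 4000) = 0.83862
R(cache DIMM) = exp(−0.000064 × 4000) = 0.77414
R(power supply module) = exp(−0.000052 × 4000) = 0.81221
Parallel (SAS expander and host adapter): 1 − (1 − 0.95695)(1 − 0.80896) = 0.99178
Series ([0.99178] and RAID controller): 0.99178 × 0.83862 = 0.83173
Series (cache DIMM and power supply module): 0.77414 × 0.81221 = 0.62876
Parallel ([0.83173] and [0.62876]): 1 − (1 − 0.83173)(1 − 0.62876) = 0.938

0.938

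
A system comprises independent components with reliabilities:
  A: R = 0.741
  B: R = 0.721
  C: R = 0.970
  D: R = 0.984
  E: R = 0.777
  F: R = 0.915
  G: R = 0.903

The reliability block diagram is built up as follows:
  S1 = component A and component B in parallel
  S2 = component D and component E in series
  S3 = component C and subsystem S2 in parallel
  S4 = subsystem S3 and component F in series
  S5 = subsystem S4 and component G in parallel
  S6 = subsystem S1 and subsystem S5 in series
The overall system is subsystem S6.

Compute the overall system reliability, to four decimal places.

0.9195

Parallel (A and B): 1 − (1 − 0.741000)(1 − 0.721000) = 0.927739
Series (D and E): 0.984000 × 0.777000 = 0.764568
Parallel (C and [0.764568]): 1 − (1 − 0.970000)(1 − 0.764568) = 0.992937
Series ([0.992937] and F): 0.992937 × 0.915000 = 0.908537
Parallel ([0.908537] and G): 1 − (1 − 0.908537)(1 − 0.903000) = 0.991128
Series ([0.927739] and [0.991128]): 0.927739 × 0.991128 = 0.9195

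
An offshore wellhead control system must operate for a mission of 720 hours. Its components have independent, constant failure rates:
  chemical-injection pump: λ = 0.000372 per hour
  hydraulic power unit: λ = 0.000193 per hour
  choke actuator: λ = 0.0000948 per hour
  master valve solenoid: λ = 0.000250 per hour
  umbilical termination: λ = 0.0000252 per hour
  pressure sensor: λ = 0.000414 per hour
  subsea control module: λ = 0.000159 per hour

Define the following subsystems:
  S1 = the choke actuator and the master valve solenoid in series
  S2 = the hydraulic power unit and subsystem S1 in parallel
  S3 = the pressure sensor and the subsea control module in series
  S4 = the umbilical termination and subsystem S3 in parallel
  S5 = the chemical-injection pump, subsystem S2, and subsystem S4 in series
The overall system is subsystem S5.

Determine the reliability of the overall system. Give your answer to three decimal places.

R(chemical-injection pump) = exp(−0.000372 × 720) = 0.76503
R(hydraulic power unit) = exp(−0.000193 × 720) = 0.87026
R(choke actuator) = exp(−0.0000948 × 720) = 0.93402
R(master valve solenoid) = exp(−0.000250 × 720) = 0.83527
R(umbilical termination) = exp(−0.0000252 × 720) = 0.98202
R(pressure sensor) = exp(−0.000414 × 720) = 0.74224
R(subsea control module) = exp(−0.000159 × 720) = 0.89183
Series (choke actuator and master valve solenoid): 0.93402 × 0.83527 = 0.78016
Parallel (hydraulic power unit and [0.78016]): 1 − (1 − 0.87026)(1 − 0.78016) = 0.97148
Series (pressure sensor and subsea control module): 0.74224 × 0.89183 = 0.66195
Parallel (umbilical termination and [0.66195]): 1 − (1 − 0.98202)(1 − 0.66195) = 0.99392
Series (chemical-injection pump, [0.97148], and [0.99392]): 0.76503 × 0.97148 × 0.99392 = 0.739

0.739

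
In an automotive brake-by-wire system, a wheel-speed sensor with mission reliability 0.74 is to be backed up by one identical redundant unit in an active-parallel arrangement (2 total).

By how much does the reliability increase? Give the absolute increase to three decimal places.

R_before = 0.74
R_after = 1 − (1 − 0.74)^2 = 0.932
ΔR = 0.932 − 0.74 = 0.192

0.192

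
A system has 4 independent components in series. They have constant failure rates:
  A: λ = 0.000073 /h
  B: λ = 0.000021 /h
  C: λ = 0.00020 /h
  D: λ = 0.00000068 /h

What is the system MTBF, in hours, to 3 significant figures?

Series of exponential components: λ_sys = Σ λ_i
λ_sys = 0.000073 + 0.000021 + 0.00020 + 0.00000068 = 2.9468e-04 /h
MTBF = 1 / λ_sys = 3390 h

3390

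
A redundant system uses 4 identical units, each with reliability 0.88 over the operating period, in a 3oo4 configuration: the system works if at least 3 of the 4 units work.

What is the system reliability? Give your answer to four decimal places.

R = Σ_{i=3}^{4} C(4,i) p^i (1−p)^{4−i} with p = 0.88
C(4,3)·0.88^3·0.12^1 = 0.327107
C(4,4)·0.88^4·0.12^0 = 0.599695
Sum = 0.9268

0.9268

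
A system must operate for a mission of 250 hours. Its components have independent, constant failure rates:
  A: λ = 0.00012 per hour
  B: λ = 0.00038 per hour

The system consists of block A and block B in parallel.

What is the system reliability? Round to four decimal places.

R(A) = exp(−0.00012 × 250) = 0.970446
R(B) = exp(−0.00038 × 250) = 0.909373
Parallel (A and B): 1 − (1 − 0.970446)(1 − 0.909373) = 0.9973

0.9973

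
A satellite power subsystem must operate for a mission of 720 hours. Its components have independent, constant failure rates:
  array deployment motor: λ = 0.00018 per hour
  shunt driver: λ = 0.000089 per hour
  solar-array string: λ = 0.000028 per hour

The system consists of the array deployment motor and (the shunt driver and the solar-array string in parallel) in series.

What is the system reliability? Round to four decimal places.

0.8774

R(array deployment motor) = exp(−0.00018 × 720) = 0.878447
R(shunt driver) = exp(−0.000089 × 720) = 0.937930
R(solar-array string) = exp(−0.000028 × 720) = 0.980042
Parallel (shunt driver and solar-array string): 1 − (1 − 0.937930)(1 − 0.980042) = 0.998761
Series (array deployment motor and [0.998761]): 0.878447 × 0.998761 = 0.8774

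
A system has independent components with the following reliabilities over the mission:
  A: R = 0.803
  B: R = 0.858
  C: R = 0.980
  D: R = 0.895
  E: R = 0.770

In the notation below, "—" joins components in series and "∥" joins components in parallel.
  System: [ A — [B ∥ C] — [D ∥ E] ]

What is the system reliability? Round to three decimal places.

Parallel (B and C): 1 − (1 − 0.85800)(1 − 0.98000) = 0.99716
Parallel (D and E): 1 − (1 − 0.89500)(1 − 0.77000) = 0.97585
Series (A, [0.99716], and [0.97585]): 0.80300 × 0.99716 × 0.97585 = 0.781

0.781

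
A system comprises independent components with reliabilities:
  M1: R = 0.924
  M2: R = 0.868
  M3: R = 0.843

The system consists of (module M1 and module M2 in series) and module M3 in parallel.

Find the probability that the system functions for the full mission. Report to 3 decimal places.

Series (M1 and M2): 0.92400 × 0.86800 = 0.80203
Parallel ([0.80203] and M3): 1 − (1 − 0.80203)(1 − 0.84300) = 0.969

0.969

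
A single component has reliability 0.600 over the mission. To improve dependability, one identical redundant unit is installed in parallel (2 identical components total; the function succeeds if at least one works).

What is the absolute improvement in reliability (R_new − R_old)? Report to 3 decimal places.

R_before = 0.600
R_after = 1 − (1 − 0.600)^2 = 0.840
ΔR = 0.840 − 0.600 = 0.240

0.240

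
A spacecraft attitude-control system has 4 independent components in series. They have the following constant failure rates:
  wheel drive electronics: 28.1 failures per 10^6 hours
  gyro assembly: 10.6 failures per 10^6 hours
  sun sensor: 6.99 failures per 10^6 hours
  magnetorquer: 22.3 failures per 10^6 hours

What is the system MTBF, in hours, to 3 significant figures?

Series of exponential components: λ_sys = Σ λ_i
λ_sys = 0.0000281 + 0.0000106 + 0.00000699 + 0.0000223 = 6.7990e-05 /h
MTBF = 1 / λ_sys = 14700 h

14700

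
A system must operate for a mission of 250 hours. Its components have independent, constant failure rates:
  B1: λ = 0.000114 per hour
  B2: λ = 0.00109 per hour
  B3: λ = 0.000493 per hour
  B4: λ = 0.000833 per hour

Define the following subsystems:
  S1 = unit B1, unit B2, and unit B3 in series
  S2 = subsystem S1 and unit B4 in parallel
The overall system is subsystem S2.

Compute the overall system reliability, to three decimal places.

0.935

R(B1) = exp(−0.000114 × 250) = 0.97190
R(B2) = exp(−0.00109 × 250) = 0.76147
R(B3) = exp(−0.000493 × 250) = 0.88404
R(B4) = exp(−0.000833 × 250) = 0.81200
Series (B1, B2, and B3): 0.97190 × 0.76147 × 0.88404 = 0.65425
Parallel ([0.65425] and B4): 1 − (1 − 0.65425)(1 − 0.81200) = 0.935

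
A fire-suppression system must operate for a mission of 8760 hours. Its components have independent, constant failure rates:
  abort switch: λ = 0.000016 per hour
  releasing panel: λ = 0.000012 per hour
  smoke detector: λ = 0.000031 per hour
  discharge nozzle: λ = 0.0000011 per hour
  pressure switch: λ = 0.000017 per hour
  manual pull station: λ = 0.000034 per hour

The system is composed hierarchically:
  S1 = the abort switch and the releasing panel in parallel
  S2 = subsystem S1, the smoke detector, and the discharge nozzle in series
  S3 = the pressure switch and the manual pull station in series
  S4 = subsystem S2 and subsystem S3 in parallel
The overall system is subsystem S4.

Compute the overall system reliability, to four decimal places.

R(abort switch) = exp(−0.000016 × 8760) = 0.869219
R(releasing panel) = exp(−0.000012 × 8760) = 0.900216
R(smoke detector) = exp(−0.000031 × 8760) = 0.762190
R(discharge nozzle) = exp(−0.0000011 × 8760) = 0.990410
R(pressure switch) = exp(−0.000017 × 8760) = 0.861638
R(manual pull station) = exp(−0.000034 × 8760) = 0.742420
Parallel (abort switch and releasing panel): 1 − (1 − 0.869219)(1 − 0.900216) = 0.986950
Series ([0.986950], smoke detector, and discharge nozzle): 0.986950 × 0.762190 × 0.990410 = 0.745029
Series (pressure switch and manual pull station): 0.861638 × 0.742420 = 0.639697
Parallel ([0.745029] and [0.639697]): 1 − (1 − 0.745029)(1 − 0.639697) = 0.9081

0.9081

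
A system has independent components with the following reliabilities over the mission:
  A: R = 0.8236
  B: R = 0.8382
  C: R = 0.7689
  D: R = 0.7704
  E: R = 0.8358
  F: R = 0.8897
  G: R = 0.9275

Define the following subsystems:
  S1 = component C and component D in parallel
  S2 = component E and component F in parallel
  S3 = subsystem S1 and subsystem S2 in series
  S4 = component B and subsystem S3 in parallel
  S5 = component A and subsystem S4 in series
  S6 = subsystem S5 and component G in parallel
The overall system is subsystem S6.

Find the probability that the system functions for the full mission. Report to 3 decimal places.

Parallel (C and D): 1 − (1 − 0.76890)(1 − 0.77040) = 0.94694
Parallel (E and F): 1 − (1 − 0.83580)(1 − 0.88970) = 0.98189
Series ([0.94694] and [0.98189]): 0.94694 × 0.98189 = 0.92979
Parallel (B and [0.92979]): 1 − (1 − 0.83820)(1 − 0.92979) = 0.98864
Series (A and [0.98864]): 0.82360 × 0.98864 = 0.81424
Parallel ([0.81424] and G): 1 − (1 − 0.81424)(1 − 0.92750) = 0.987

0.987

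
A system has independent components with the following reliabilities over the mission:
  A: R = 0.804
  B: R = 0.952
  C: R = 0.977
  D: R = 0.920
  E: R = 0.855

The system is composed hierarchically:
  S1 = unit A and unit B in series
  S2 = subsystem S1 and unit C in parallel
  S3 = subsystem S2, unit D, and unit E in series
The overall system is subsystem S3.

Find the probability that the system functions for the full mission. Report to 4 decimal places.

Series (A and B): 0.804000 × 0.952000 = 0.765408
Parallel ([0.765408] and C): 1 − (1 − 0.765408)(1 − 0.977000) = 0.994604
Series ([0.994604], D, and E): 0.994604 × 0.920000 × 0.855000 = 0.7824

0.7824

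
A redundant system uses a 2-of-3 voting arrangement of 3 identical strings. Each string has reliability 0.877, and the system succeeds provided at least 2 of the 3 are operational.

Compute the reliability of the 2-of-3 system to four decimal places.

0.9583

R = Σ_{i=2}^{3} C(3,i) p^i (1−p)^{3−i} with p = 0.877
C(3,2)·0.877^2·0.123^1 = 0.283809
C(3,3)·0.877^3·0.123^0 = 0.674526
Sum = 0.9583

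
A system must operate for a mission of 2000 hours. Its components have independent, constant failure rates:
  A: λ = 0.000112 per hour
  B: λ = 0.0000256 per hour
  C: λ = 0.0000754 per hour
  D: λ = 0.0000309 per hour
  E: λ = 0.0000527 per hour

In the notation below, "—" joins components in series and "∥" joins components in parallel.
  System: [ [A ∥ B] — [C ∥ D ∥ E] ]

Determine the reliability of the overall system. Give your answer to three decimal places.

0.989

R(A) = exp(−0.000112 × 2000) = 0.79932
R(B) = exp(−0.0000256 × 2000) = 0.95009
R(C) = exp(−0.0000754 × 2000) = 0.86002
R(D) = exp(−0.0000309 × 2000) = 0.94007
R(E) = exp(−0.0000527 × 2000) = 0.89996
Parallel (A and B): 1 − (1 − 0.79932)(1 − 0.95009) = 0.98998
Parallel (C, D, and E): 1 − (1 − 0.86002)(1 − 0.94007)(1 − 0.89996) = 0.99916
Series ([0.98998] and [0.99916]): 0.98998 × 0.99916 = 0.989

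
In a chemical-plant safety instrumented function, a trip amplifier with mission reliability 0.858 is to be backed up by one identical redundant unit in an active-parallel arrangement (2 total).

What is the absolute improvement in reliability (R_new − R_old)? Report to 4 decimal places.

0.1218

R_before = 0.858
R_after = 1 − (1 − 0.858)^2 = 0.9798
ΔR = 0.9798 − 0.858 = 0.1218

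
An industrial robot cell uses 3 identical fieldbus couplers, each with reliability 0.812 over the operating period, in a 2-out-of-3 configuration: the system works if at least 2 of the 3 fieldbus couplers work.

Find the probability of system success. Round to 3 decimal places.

R = Σ_{i=2}^{3} C(3,i) p^i (1−p)^{3−i} with p = 0.812
C(3,2)·0.812^2·0.188^1 = 0.37187
C(3,3)·0.812^3·0.188^0 = 0.53539
Sum = 0.907

0.907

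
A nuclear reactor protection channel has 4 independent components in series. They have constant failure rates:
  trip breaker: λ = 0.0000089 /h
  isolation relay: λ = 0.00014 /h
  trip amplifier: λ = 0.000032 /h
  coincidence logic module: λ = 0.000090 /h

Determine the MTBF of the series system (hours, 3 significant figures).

3690

Series of exponential components: λ_sys = Σ λ_i
λ_sys = 0.0000089 + 0.00014 + 0.000032 + 0.000090 = 2.7090e-04 /h
MTBF = 1 / λ_sys = 3690 h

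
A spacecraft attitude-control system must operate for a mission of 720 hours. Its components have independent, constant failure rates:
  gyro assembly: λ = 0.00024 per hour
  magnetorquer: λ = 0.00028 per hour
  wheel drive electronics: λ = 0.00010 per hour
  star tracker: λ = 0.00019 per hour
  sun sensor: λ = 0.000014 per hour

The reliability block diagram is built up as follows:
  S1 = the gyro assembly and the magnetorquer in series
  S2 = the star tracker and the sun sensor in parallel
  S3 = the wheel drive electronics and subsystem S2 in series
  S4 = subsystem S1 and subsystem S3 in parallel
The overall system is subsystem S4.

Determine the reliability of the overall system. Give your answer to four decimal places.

R(gyro assembly) = exp(−0.00024 × 720) = 0.841306
R(magnetorquer) = exp(−0.00028 × 720) = 0.817422
R(wheel drive electronics) = exp(−0.00010 × 720) = 0.930531
R(star tracker) = exp(−0.00019 × 720) = 0.872145
R(sun sensor) = exp(−0.000014 × 720) = 0.989971
Series (gyro assembly and magnetorquer): 0.841306 × 0.817422 = 0.687702
Parallel (star tracker and sun sensor): 1 − (1 − 0.872145)(1 − 0.989971) = 0.998718
Series (wheel drive electronics and [0.998718]): 0.930531 × 0.998718 = 0.929338
Parallel ([0.687702] and [0.929338]): 1 − (1 − 0.687702)(1 − 0.929338) = 0.9779

0.9779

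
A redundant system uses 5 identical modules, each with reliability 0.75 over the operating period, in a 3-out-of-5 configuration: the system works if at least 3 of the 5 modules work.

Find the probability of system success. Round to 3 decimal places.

R = Σ_{i=3}^{5} C(5,i) p^i (1−p)^{5−i} with p = 0.75
C(5,3)·0.75^3·0.25^2 = 0.26367
C(5,4)·0.75^4·0.25^1 = 0.39551
C(5,5)·0.75^5·0.25^0 = 0.23730
Sum = 0.896

0.896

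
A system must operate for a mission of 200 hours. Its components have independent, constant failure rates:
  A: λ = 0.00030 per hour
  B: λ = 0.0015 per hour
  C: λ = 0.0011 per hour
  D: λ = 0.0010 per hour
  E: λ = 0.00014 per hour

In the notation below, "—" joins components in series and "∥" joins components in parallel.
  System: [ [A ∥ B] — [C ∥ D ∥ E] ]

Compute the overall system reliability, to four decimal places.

0.9839

R(A) = exp(−0.00030 × 200) = 0.941765
R(B) = exp(−0.0015 × 200) = 0.740818
R(C) = exp(−0.0011 × 200) = 0.802519
R(D) = exp(−0.0010 × 200) = 0.818731
R(E) = exp(−0.00014 × 200) = 0.972388
Parallel (A and B): 1 − (1 − 0.941765)(1 − 0.740818) = 0.984907
Parallel (C, D, and E): 1 − (1 − 0.802519)(1 − 0.818731)(1 − 0.972388) = 0.999012
Series ([0.984907] and [0.999012]): 0.984907 × 0.999012 = 0.9839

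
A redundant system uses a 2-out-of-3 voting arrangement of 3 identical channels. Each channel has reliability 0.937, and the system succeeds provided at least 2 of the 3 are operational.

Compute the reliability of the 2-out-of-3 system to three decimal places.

0.989

R = Σ_{i=2}^{3} C(3,i) p^i (1−p)^{3−i} with p = 0.937
C(3,2)·0.937^2·0.063^1 = 0.16594
C(3,3)·0.937^3·0.063^0 = 0.82266
Sum = 0.989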